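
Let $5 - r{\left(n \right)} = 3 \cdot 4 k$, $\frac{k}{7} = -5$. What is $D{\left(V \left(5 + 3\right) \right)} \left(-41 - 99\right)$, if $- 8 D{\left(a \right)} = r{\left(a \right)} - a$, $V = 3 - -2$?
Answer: $\frac{13475}{2} \approx 6737.5$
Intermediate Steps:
$k = -35$ ($k = 7 \left(-5\right) = -35$)
$r{\left(n \right)} = 425$ ($r{\left(n \right)} = 5 - 3 \cdot 4 \left(-35\right) = 5 - 12 \left(-35\right) = 5 - -420 = 5 + 420 = 425$)
$V = 5$ ($V = 3 + 2 = 5$)
$D{\left(a \right)} = - \frac{425}{8} + \frac{a}{8}$ ($D{\left(a \right)} = - \frac{425 - a}{8} = - \frac{425}{8} + \frac{a}{8}$)
$D{\left(V \left(5 + 3\right) \right)} \left(-41 - 99\right) = \left(- \frac{425}{8} + \frac{5 \left(5 + 3\right)}{8}\right) \left(-41 - 99\right) = \left(- \frac{425}{8} + \frac{5 \cdot 8}{8}\right) \left(-140\right) = \left(- \frac{425}{8} + \frac{1}{8} \cdot 40\right) \left(-140\right) = \left(- \frac{425}{8} + 5\right) \left(-140\right) = \left(- \frac{385}{8}\right) \left(-140\right) = \frac{13475}{2}$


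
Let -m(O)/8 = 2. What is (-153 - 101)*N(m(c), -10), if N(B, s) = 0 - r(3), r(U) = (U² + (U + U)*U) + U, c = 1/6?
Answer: 7620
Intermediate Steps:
c = ⅙ ≈ 0.16667
m(O) = -16 (m(O) = -8*2 = -16)
r(U) = U + 3*U² (r(U) = (U² + (2*U)*U) + U = (U² + 2*U²) + U = 3*U² + U = U + 3*U²)
N(B, s) = -30 (N(B, s) = 0 - 3*(1 + 3*3) = 0 - 3*(1 + 9) = 0 - 3*10 = 0 - 1*30 = 0 - 30 = -30)
(-153 - 101)*N(m(c), -10) = (-153 - 101)*(-30) = -254*(-30) = 7620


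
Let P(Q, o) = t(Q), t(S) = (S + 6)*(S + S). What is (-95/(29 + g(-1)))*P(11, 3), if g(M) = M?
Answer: -17765/14 ≈ -1268.9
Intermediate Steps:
t(S) = 2*S*(6 + S) (t(S) = (6 + S)*(2*S) = 2*S*(6 + S))
P(Q, o) = 2*Q*(6 + Q)
(-95/(29 + g(-1)))*P(11, 3) = (-95/(29 - 1))*(2*11*(6 + 11)) = (-95/28)*(2*11*17) = -95*1/28*374 = -95/28*374 = -17765/14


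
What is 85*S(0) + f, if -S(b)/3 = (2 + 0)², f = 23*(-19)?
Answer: -1457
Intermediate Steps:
f = -437
S(b) = -12 (S(b) = -3*(2 + 0)² = -3*2² = -3*4 = -12)
85*S(0) + f = 85*(-12) - 437 = -1020 - 437 = -1457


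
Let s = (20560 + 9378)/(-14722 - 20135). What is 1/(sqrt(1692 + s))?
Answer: 3*sqrt(228306014538)/58948106 ≈ 0.024317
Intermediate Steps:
s = -29938/34857 (s = 29938/(-34857) = 29938*(-1/34857) = -29938/34857 ≈ -0.85888)
1/(sqrt(1692 + s)) = 1/(sqrt(1692 - 29938/34857)) = 1/(sqrt(58948106/34857)) = 1/(sqrt(228306014538)/11619) = 3*sqrt(228306014538)/58948106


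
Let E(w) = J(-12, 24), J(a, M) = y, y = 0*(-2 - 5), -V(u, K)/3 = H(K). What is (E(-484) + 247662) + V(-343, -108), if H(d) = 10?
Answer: 247632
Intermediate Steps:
V(u, K) = -30 (V(u, K) = -3*10 = -30)
y = 0 (y = 0*(-7) = 0)
J(a, M) = 0
E(w) = 0
(E(-484) + 247662) + V(-343, -108) = (0 + 247662) - 30 = 247662 - 30 = 247632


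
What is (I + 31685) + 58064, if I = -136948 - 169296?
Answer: -216495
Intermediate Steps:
I = -306244
(I + 31685) + 58064 = (-306244 + 31685) + 58064 = -274559 + 58064 = -216495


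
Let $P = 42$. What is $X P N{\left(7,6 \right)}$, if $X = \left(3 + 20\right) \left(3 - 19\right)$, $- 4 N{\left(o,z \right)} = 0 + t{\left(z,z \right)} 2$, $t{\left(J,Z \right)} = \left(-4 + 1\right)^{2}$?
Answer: $69552$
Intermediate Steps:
$t{\left(J,Z \right)} = 9$ ($t{\left(J,Z \right)} = \left(-3\right)^{2} = 9$)
$N{\left(o,z \right)} = - \frac{9}{2}$ ($N{\left(o,z \right)} = - \frac{0 + 9 \cdot 2}{4} = - \frac{0 + 18}{4} = \left(- \frac{1}{4}\right) 18 = - \frac{9}{2}$)
$X = -368$ ($X = 23 \left(-16\right) = -368$)
$X P N{\left(7,6 \right)} = \left(-368\right) 42 \left(- \frac{9}{2}\right) = \left(-15456\right) \left(- \frac{9}{2}\right) = 69552$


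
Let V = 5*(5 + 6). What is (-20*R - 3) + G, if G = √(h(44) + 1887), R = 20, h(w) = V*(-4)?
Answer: -403 + √1667 ≈ -362.17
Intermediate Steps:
V = 55 (V = 5*11 = 55)
h(w) = -220 (h(w) = 55*(-4) = -220)
G = √1667 (G = √(-220 + 1887) = √1667 ≈ 40.829)
(-20*R - 3) + G = (-20*20 - 3) + √1667 = (-400 - 3) + √1667 = -403 + √1667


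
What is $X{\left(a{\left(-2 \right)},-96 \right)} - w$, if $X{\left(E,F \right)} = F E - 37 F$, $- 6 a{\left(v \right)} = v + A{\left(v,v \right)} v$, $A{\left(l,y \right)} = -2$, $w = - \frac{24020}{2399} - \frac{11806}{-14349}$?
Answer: $\frac{123689271970}{34423251} \approx 3593.2$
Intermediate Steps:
$w = - \frac{316340386}{34423251}$ ($w = \left(-24020\right) \frac{1}{2399} - - \frac{11806}{14349} = - \frac{24020}{2399} + \frac{11806}{14349} = - \frac{316340386}{34423251} \approx -9.1897$)
$a{\left(v \right)} = \frac{v}{6}$ ($a{\left(v \right)} = - \frac{v - 2 v}{6} = - \frac{\left(-1\right) v}{6} = \frac{v}{6}$)
$X{\left(E,F \right)} = - 37 F + E F$ ($X{\left(E,F \right)} = E F - 37 F = - 37 F + E F$)
$X{\left(a{\left(-2 \right)},-96 \right)} - w = - 96 \left(-37 + \frac{1}{6} \left(-2\right)\right) - - \frac{316340386}{34423251} = - 96 \left(-37 - \frac{1}{3}\right) + \frac{316340386}{34423251} = \left(-96\right) \left(- \frac{112}{3}\right) + \frac{316340386}{34423251} = 3584 + \frac{316340386}{34423251} = \frac{123689271970}{34423251}$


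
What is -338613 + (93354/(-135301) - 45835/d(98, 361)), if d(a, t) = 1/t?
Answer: -2284563972802/135301 ≈ -1.6885e+7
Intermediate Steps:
-338613 + (93354/(-135301) - 45835/d(98, 361)) = -338613 + (93354/(-135301) - 45835/(1/361)) = -338613 + (93354*(-1/135301) - 45835/1/361) = -338613 + (-93354/135301 - 45835*361) = -338613 + (-93354/135301 - 16546435) = -338613 - 2238749295289/135301 = -2284563972802/135301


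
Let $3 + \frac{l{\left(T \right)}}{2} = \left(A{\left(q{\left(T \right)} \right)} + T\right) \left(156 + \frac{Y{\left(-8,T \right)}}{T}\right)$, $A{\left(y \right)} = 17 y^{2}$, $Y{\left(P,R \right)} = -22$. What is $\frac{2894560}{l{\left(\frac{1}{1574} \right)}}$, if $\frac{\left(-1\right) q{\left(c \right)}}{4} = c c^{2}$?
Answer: $- \frac{68775055644490166707504}{1183295601245197117} \approx -58122.0$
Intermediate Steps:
$q{\left(c \right)} = - 4 c^{3}$ ($q{\left(c \right)} = - 4 c c^{2} = - 4 c^{3}$)
$l{\left(T \right)} = -6 + 2 \left(156 - \frac{22}{T}\right) \left(T + 272 T^{6}\right)$ ($l{\left(T \right)} = -6 + 2 \left(17 \left(- 4 T^{3}\right)^{2} + T\right) \left(156 - \frac{22}{T}\right) = -6 + 2 \left(17 \cdot 16 T^{6} + T\right) \left(156 - \frac{22}{T}\right) = -6 + 2 \left(272 T^{6} + T\right) \left(156 - \frac{22}{T}\right) = -6 + 2 \left(T + 272 T^{6}\right) \left(156 - \frac{22}{T}\right) = -6 + 2 \left(156 - \frac{22}{T}\right) \left(T + 272 T^{6}\right)$)
$\frac{2894560}{l{\left(\frac{1}{1574} \right)}} = \frac{2894560}{-50 - 11968 \left(\frac{1}{1574}\right)^{5} + \frac{312}{1574} + 84864 \left(\frac{1}{1574}\right)^{6}} = \frac{2894560}{-50 - \frac{11968}{9661034658326624} + 312 \cdot \frac{1}{1574} + \frac{84864}{15206468552206106176}} = \frac{2894560}{-50 - \frac{374}{301907333072707} + \frac{156}{787} + 84864 \cdot \frac{1}{15206468552206106176}} = \frac{2894560}{-50 - \frac{374}{301907333072707} + \frac{156}{787} + \frac{1326}{237601071128220409}} = \frac{2894560}{- \frac{11832956012451971170}{237601071128220409}} = 2894560 \left(- \frac{237601071128220409}{11832956012451971170}\right) = - \frac{68775055644490166707504}{1183295601245197117}$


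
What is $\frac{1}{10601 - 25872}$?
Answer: $- \frac{1}{15271} \approx -6.5484 \cdot 10^{-5}$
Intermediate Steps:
$\frac{1}{10601 - 25872} = \frac{1}{-15271} = - \frac{1}{15271}$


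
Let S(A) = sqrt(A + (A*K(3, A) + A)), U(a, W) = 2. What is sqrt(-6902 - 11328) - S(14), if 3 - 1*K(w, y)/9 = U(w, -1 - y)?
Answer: -sqrt(154) + I*sqrt(18230) ≈ -12.41 + 135.02*I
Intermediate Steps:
K(w, y) = 9 (K(w, y) = 27 - 9*2 = 27 - 18 = 9)
S(A) = sqrt(11)*sqrt(A) (S(A) = sqrt(A + (A*9 + A)) = sqrt(A + (9*A + A)) = sqrt(A + 10*A) = sqrt(11*A) = sqrt(11)*sqrt(A))
sqrt(-6902 - 11328) - S(14) = sqrt(-6902 - 11328) - sqrt(11)*sqrt(14) = sqrt(-18230) - sqrt(154) = I*sqrt(18230) - sqrt(154) = -sqrt(154) + I*sqrt(18230)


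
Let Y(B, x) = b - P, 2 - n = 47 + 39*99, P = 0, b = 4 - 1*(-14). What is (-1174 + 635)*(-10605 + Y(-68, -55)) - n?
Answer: 5710299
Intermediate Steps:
b = 18 (b = 4 + 14 = 18)
n = -3906 (n = 2 - (47 + 39*99) = 2 - (47 + 3861) = 2 - 1*3908 = 2 - 3908 = -3906)
Y(B, x) = 18 (Y(B, x) = 18 - 1*0 = 18 + 0 = 18)
(-1174 + 635)*(-10605 + Y(-68, -55)) - n = (-1174 + 635)*(-10605 + 18) - 1*(-3906) = -539*(-10587) + 3906 = 5706393 + 3906 = 5710299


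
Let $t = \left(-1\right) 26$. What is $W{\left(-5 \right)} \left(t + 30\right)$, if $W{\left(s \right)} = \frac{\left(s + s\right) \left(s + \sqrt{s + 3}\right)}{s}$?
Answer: $-40 + 8 i \sqrt{2} \approx -40.0 + 11.314 i$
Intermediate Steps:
$t = -26$
$W{\left(s \right)} = 2 s + 2 \sqrt{3 + s}$ ($W{\left(s \right)} = \frac{2 s \left(s + \sqrt{3 + s}\right)}{s} = 2 s + 2 \sqrt{3 + s}$)
$W{\left(-5 \right)} \left(t + 30\right) = \left(2 \left(-5\right) + 2 \sqrt{3 - 5}\right) \left(-26 + 30\right) = \left(-10 + 2 \sqrt{-2}\right) 4 = \left(-10 + 2 i \sqrt{2}\right) 4 = -40 + 8 i \sqrt{2}$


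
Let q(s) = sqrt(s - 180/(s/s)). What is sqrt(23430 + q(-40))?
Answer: sqrt(23430 + 2*I*sqrt(55)) ≈ 153.07 + 0.0484*I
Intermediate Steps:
q(s) = sqrt(-180 + s) (q(s) = sqrt(s - 180/1) = sqrt(s - 180*1) = sqrt(s - 180) = sqrt(-180 + s))
sqrt(23430 + q(-40)) = sqrt(23430 + sqrt(-180 - 40)) = sqrt(23430 + sqrt(-220)) = sqrt(23430 + 2*I*sqrt(55))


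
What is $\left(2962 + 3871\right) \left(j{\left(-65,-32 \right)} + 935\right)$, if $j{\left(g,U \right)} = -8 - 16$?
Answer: $6224863$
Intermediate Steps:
$j{\left(g,U \right)} = -24$ ($j{\left(g,U \right)} = -8 - 16 = -24$)
$\left(2962 + 3871\right) \left(j{\left(-65,-32 \right)} + 935\right) = \left(2962 + 3871\right) \left(-24 + 935\right) = 6833 \cdot 911 = 6224863$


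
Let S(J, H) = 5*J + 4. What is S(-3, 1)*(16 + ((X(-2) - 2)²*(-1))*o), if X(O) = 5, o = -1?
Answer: -275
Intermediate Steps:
S(J, H) = 4 + 5*J
S(-3, 1)*(16 + ((X(-2) - 2)²*(-1))*o) = (4 + 5*(-3))*(16 + ((5 - 2)²*(-1))*(-1)) = (4 - 15)*(16 + (3²*(-1))*(-1)) = -11*(16 + (9*(-1))*(-1)) = -11*(16 - 9*(-1)) = -11*(16 + 9) = -11*25 = -275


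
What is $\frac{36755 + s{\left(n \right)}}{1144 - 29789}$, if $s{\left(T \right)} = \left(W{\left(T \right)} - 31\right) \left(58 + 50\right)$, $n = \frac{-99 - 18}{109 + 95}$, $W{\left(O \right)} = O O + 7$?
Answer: $- \frac{7906699}{6622724} \approx -1.1939$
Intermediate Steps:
$W{\left(O \right)} = 7 + O^{2}$ ($W{\left(O \right)} = O^{2} + 7 = 7 + O^{2}$)
$n = - \frac{39}{68}$ ($n = - \frac{117}{204} = \left(-117\right) \frac{1}{204} = - \frac{39}{68} \approx -0.57353$)
$s{\left(T \right)} = -2592 + 108 T^{2}$ ($s{\left(T \right)} = \left(\left(7 + T^{2}\right) - 31\right) \left(58 + 50\right) = \left(-24 + T^{2}\right) 108 = -2592 + 108 T^{2}$)
$\frac{36755 + s{\left(n \right)}}{1144 - 29789} = \frac{36755 - \left(2592 - 108 \left(- \frac{39}{68}\right)^{2}\right)}{1144 - 29789} = \frac{36755 + \left(-2592 + 108 \cdot \frac{1521}{4624}\right)}{-28645} = \left(36755 + \left(-2592 + \frac{41067}{1156}\right)\right) \left(- \frac{1}{28645}\right) = \left(36755 - \frac{2955285}{1156}\right) \left(- \frac{1}{28645}\right) = \frac{39533495}{1156} \left(- \frac{1}{28645}\right) = - \frac{7906699}{6622724}$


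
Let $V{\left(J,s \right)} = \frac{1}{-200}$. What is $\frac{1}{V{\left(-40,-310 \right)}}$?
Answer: $-200$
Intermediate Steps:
$V{\left(J,s \right)} = - \frac{1}{200}$
$\frac{1}{V{\left(-40,-310 \right)}} = \frac{1}{- \frac{1}{200}} = -200$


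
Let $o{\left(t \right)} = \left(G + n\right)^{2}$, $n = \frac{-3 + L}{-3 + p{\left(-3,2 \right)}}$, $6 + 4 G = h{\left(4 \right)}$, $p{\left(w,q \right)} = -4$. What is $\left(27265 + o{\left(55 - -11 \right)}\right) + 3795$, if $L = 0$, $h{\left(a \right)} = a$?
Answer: $\frac{6087761}{196} \approx 31060.0$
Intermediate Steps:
$G = - \frac{1}{2}$ ($G = - \frac{3}{2} + \frac{1}{4} \cdot 4 = - \frac{3}{2} + 1 = - \frac{1}{2} \approx -0.5$)
$n = \frac{3}{7}$ ($n = \frac{-3 + 0}{-3 - 4} = - \frac{3}{-7} = \left(-3\right) \left(- \frac{1}{7}\right) = \frac{3}{7} \approx 0.42857$)
$o{\left(t \right)} = \frac{1}{196}$ ($o{\left(t \right)} = \left(- \frac{1}{2} + \frac{3}{7}\right)^{2} = \left(- \frac{1}{14}\right)^{2} = \frac{1}{196}$)
$\left(27265 + o{\left(55 - -11 \right)}\right) + 3795 = \left(27265 + \frac{1}{196}\right) + 3795 = \frac{5343941}{196} + 3795 = \frac{6087761}{196}$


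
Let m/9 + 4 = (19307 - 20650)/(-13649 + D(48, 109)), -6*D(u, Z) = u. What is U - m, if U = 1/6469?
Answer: 3102319642/88347133 ≈ 35.115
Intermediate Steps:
D(u, Z) = -u/6
U = 1/6469 ≈ 0.00015458
m = -479565/13657 (m = -36 + 9*((19307 - 20650)/(-13649 - ⅙*48)) = -36 + 9*(-1343/(-13649 - 8)) = -36 + 9*(-1343/(-13657)) = -36 + 9*(-1343*(-1/13657)) = -36 + 9*(1343/13657) = -36 + 12087/13657 = -479565/13657 ≈ -35.115)
U - m = 1/6469 - 1*(-479565/13657) = 1/6469 + 479565/13657 = 3102319642/88347133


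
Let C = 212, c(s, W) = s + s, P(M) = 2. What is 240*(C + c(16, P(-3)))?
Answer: 58560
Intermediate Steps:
c(s, W) = 2*s
240*(C + c(16, P(-3))) = 240*(212 + 2*16) = 240*(212 + 32) = 240*244 = 58560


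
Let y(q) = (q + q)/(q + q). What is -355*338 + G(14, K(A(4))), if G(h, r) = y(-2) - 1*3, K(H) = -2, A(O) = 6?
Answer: -119992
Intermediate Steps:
y(q) = 1 (y(q) = (2*q)/((2*q)) = (2*q)*(1/(2*q)) = 1)
G(h, r) = -2 (G(h, r) = 1 - 1*3 = 1 - 3 = -2)
-355*338 + G(14, K(A(4))) = -355*338 - 2 = -119990 - 2 = -119992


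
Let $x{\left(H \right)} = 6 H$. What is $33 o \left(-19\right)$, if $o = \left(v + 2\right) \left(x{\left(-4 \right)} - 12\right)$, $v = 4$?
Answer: $135432$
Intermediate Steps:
$o = -216$ ($o = \left(4 + 2\right) \left(6 \left(-4\right) - 12\right) = 6 \left(-24 - 12\right) = 6 \left(-36\right) = -216$)
$33 o \left(-19\right) = 33 \left(-216\right) \left(-19\right) = \left(-7128\right) \left(-19\right) = 135432$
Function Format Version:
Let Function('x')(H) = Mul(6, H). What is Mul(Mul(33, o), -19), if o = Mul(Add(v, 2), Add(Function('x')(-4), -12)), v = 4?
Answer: 135432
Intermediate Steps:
o = -216 (o = Mul(Add(4, 2), Add(Mul(6, -4), -12)) = Mul(6, Add(-24, -12)) = Mul(6, -36) = -216)
Mul(Mul(33, o), -19) = Mul(Mul(33, -216), -19) = Mul(-7128, -19) = 135432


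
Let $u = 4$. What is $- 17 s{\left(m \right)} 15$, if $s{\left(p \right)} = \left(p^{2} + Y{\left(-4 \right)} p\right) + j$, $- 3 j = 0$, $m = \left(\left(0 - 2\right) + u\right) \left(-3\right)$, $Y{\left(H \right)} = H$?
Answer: $-15300$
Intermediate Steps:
$m = -6$ ($m = \left(\left(0 - 2\right) + 4\right) \left(-3\right) = \left(-2 + 4\right) \left(-3\right) = 2 \left(-3\right) = -6$)
$j = 0$ ($j = \left(- \frac{1}{3}\right) 0 = 0$)
$s{\left(p \right)} = p^{2} - 4 p$ ($s{\left(p \right)} = \left(p^{2} - 4 p\right) + 0 = p^{2} - 4 p$)
$- 17 s{\left(m \right)} 15 = - 17 \left(- 6 \left(-4 - 6\right)\right) 15 = - 17 \left(\left(-6\right) \left(-10\right)\right) 15 = \left(-17\right) 60 \cdot 15 = \left(-1020\right) 15 = -15300$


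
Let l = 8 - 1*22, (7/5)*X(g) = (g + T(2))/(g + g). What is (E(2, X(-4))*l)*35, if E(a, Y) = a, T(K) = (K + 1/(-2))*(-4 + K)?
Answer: -980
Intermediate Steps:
T(K) = (-4 + K)*(-½ + K) (T(K) = (K + 1*(-½))*(-4 + K) = (K - ½)*(-4 + K) = (-½ + K)*(-4 + K) = (-4 + K)*(-½ + K))
X(g) = 5*(-3 + g)/(14*g) (X(g) = 5*((g + (2 + 2² - 9/2*2))/(g + g))/7 = 5*((g + (2 + 4 - 9))/((2*g)))/7 = 5*((g - 3)*(1/(2*g)))/7 = 5*((-3 + g)*(1/(2*g)))/7 = 5*((-3 + g)/(2*g))/7 = 5*(-3 + g)/(14*g))
l = -14 (l = 8 - 22 = -14)
(E(2, X(-4))*l)*35 = (2*(-14))*35 = -28*35 = -980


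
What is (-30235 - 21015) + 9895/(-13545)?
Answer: -138838229/2709 ≈ -51251.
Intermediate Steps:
(-30235 - 21015) + 9895/(-13545) = -51250 + 9895*(-1/13545) = -51250 - 1979/2709 = -138838229/2709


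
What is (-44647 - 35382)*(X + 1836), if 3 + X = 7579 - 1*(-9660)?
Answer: -1526313088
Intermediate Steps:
X = 17236 (X = -3 + (7579 - 1*(-9660)) = -3 + (7579 + 9660) = -3 + 17239 = 17236)
(-44647 - 35382)*(X + 1836) = (-44647 - 35382)*(17236 + 1836) = -80029*19072 = -1526313088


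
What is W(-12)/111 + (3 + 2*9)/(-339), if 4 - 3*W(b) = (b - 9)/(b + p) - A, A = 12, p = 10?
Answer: -3419/75258 ≈ -0.045430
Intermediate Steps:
W(b) = 16/3 - (-9 + b)/(3*(10 + b)) (W(b) = 4/3 - ((b - 9)/(b + 10) - 1*12)/3 = 4/3 - ((-9 + b)/(10 + b) - 12)/3 = 4/3 - (-12 + (-9 + b)/(10 + b))/3 = 4/3 + (4 - (-9 + b)/(3*(10 + b))) = 16/3 - (-9 + b)/(3*(10 + b)))
W(-12)/111 + (3 + 2*9)/(-339) = ((169 + 15*(-12))/(3*(10 - 12)))/111 + (3 + 2*9)/(-339) = ((⅓)*(169 - 180)/(-2))*(1/111) + (3 + 18)*(-1/339) = ((⅓)*(-½)*(-11))*(1/111) + 21*(-1/339) = (11/6)*(1/111) - 7/113 = 11/666 - 7/113 = -3419/75258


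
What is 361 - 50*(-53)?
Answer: 3011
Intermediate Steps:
361 - 50*(-53) = 361 + 2650 = 3011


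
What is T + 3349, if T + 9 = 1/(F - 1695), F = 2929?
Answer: 4121561/1234 ≈ 3340.0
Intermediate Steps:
T = -11105/1234 (T = -9 + 1/(2929 - 1695) = -9 + 1/1234 = -11105/1234 ≈ -8.9992)
T + 3349 = -11105/1234 + 3349 = 4121561/1234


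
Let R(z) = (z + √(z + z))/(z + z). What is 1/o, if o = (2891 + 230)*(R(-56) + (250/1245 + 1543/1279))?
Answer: 21664932449160/129275242089552061 + 405695111364*I*√7/129275242089552061 ≈ 0.00016759 + 8.303e-6*I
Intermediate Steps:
R(z) = (z + √2*√z)/(2*z) (R(z) = (z + √(2*z))/((2*z)) = (z + √2*√z)*(1/(2*z)) = (z + √2*√z)/(2*z))
o = 3791343985/636942 - 3121*I*√7/28 (o = (2891 + 230)*((½ + √2/(2*√(-56))) + (250/1245 + 1543/1279)) = 3121*((½ + √2*(-I*√14/28)/2) + (250*(1/1245) + 1543*(1/1279))) = 3121*((½ - I*√7/28) + (50/249 + 1543/1279)) = 3121*((½ - I*√7/28) + 448157/318471) = 3121*(1214785/636942 - I*√7/28) = 3791343985/636942 - 3121*I*√7/28 ≈ 5952.4 - 294.91*I)
1/o = 1/(3791343985/636942 - 3121*I*√7/28)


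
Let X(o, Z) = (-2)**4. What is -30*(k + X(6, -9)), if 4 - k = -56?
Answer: -2280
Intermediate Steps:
k = 60 (k = 4 - 1*(-56) = 4 + 56 = 60)
X(o, Z) = 16
-30*(k + X(6, -9)) = -30*(60 + 16) = -30*76 = -2280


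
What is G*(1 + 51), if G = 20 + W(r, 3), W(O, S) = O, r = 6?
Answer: 1352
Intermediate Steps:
G = 26 (G = 20 + 6 = 26)
G*(1 + 51) = 26*(1 + 51) = 26*52 = 1352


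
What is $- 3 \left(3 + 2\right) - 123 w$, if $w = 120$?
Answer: $-14775$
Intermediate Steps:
$- 3 \left(3 + 2\right) - 123 w = - 3 \left(3 + 2\right) - 14760 = \left(-3\right) 5 - 14760 = -15 - 14760 = -14775$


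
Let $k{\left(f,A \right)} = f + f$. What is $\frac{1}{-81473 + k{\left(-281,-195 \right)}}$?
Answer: $- \frac{1}{82035} \approx -1.219 \cdot 10^{-5}$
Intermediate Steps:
$k{\left(f,A \right)} = 2 f$
$\frac{1}{-81473 + k{\left(-281,-195 \right)}} = \frac{1}{-81473 + 2 \left(-281\right)} = \frac{1}{-81473 - 562} = \frac{1}{-82035} = - \frac{1}{82035}$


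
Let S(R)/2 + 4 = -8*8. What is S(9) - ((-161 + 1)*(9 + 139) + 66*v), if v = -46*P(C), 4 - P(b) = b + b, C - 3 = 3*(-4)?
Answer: 90336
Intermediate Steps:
S(R) = -136 (S(R) = -8 + 2*(-8*8) = -8 + 2*(-64) = -8 - 128 = -136)
C = -9 (C = 3 + 3*(-4) = 3 - 12 = -9)
P(b) = 4 - 2*b (P(b) = 4 - (b + b) = 4 - 2*b)
v = -1012 (v = -46*(4 - 2*(-9)) = -46*(4 + 18) = -46*22 = -1012)
S(9) - ((-161 + 1)*(9 + 139) + 66*v) = -136 - ((-161 + 1)*(9 + 139) + 66*(-1012)) = -136 - (-160*148 - 66792) = -136 - (-23680 - 66792) = -136 - 1*(-90472) = -136 + 90472 = 90336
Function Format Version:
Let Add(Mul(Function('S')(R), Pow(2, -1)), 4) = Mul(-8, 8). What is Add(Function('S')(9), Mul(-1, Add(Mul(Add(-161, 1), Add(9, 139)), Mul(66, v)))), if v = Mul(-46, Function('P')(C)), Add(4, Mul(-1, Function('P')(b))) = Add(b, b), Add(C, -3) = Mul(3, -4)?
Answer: 90336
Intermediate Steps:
Function('S')(R) = -136 (Function('S')(R) = Add(-8, Mul(2, Mul(-8, 8))) = Add(-8, Mul(2, -64)) = Add(-8, -128) = -136)
C = -9 (C = Add(3, Mul(3, -4)) = Add(3, -12) = -9)
Function('P')(b) = Add(4, Mul(-2, b)) (Function('P')(b) = Add(4, Mul(-1, Add(b, b))) = Add(4, Mul(-1, Mul(2, b))) = Add(4, Mul(-2, b)))
v = -1012 (v = Mul(-46, Add(4, Mul(-2, -9))) = Mul(-46, Add(4, 18)) = Mul(-46, 22) = -1012)
Add(Function('S')(9), Mul(-1, Add(Mul(Add(-161, 1), Add(9, 139)), Mul(66, v)))) = Add(-136, Mul(-1, Add(Mul(Add(-161, 1), Add(9, 139)), Mul(66, -1012)))) = Add(-136, Mul(-1, Add(Mul(-160, 148), -66792))) = Add(-136, Mul(-1, Add(-23680, -66792))) = Add(-136, Mul(-1, -90472)) = Add(-136, 90472) = 90336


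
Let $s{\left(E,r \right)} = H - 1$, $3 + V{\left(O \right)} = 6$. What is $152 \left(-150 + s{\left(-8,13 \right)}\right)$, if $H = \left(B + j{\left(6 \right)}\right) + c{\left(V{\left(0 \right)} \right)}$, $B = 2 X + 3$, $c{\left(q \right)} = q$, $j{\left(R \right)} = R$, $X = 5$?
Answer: $-19608$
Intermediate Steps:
$V{\left(O \right)} = 3$ ($V{\left(O \right)} = -3 + 6 = 3$)
$B = 13$ ($B = 2 \cdot 5 + 3 = 10 + 3 = 13$)
$H = 22$ ($H = \left(13 + 6\right) + 3 = 19 + 3 = 22$)
$s{\left(E,r \right)} = 21$ ($s{\left(E,r \right)} = 22 - 1 = 21$)
$152 \left(-150 + s{\left(-8,13 \right)}\right) = 152 \left(-150 + 21\right) = 152 \left(-129\right) = -19608$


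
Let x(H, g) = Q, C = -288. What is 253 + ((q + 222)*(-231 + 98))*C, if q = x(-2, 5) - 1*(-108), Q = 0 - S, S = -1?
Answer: 12678877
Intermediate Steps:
Q = 1 (Q = 0 - 1*(-1) = 0 + 1 = 1)
x(H, g) = 1
q = 109 (q = 1 - 1*(-108) = 1 + 108 = 109)
253 + ((q + 222)*(-231 + 98))*C = 253 + ((109 + 222)*(-231 + 98))*(-288) = 253 + (331*(-133))*(-288) = 253 - 44023*(-288) = 253 + 12678624 = 12678877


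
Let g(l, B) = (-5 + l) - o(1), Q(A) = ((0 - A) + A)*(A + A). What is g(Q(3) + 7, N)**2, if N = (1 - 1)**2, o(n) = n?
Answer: 1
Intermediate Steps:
Q(A) = 0 (Q(A) = (-A + A)*(2*A) = 0*(2*A) = 0)
N = 0 (N = 0**2 = 0)
g(l, B) = -6 + l (g(l, B) = (-5 + l) - 1*1 = (-5 + l) - 1 = -6 + l)
g(Q(3) + 7, N)**2 = (-6 + (0 + 7))**2 = (-6 + 7)**2 = 1**2 = 1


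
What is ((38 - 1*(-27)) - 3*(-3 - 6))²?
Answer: 8464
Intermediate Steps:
((38 - 1*(-27)) - 3*(-3 - 6))² = ((38 + 27) - 3*(-9))² = (65 + 27)² = 92² = 8464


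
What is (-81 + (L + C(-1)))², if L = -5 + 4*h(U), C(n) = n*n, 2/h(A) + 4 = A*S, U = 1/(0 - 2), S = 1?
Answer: 609961/81 ≈ 7530.4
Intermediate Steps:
U = -½ (U = 1/(-2) = -½ ≈ -0.50000)
h(A) = 2/(-4 + A) (h(A) = 2/(-4 + A*1) = 2/(-4 + A))
C(n) = n²
L = -61/9 (L = -5 + 4*(2/(-4 - ½)) = -5 + 4*(2/(-9/2)) = -5 + 4*(2*(-2/9)) = -5 + 4*(-4/9) = -5 - 16/9 = -61/9 ≈ -6.7778)
(-81 + (L + C(-1)))² = (-81 + (-61/9 + (-1)²))² = (-81 + (-61/9 + 1))² = (-81 - 52/9)² = (-781/9)² = 609961/81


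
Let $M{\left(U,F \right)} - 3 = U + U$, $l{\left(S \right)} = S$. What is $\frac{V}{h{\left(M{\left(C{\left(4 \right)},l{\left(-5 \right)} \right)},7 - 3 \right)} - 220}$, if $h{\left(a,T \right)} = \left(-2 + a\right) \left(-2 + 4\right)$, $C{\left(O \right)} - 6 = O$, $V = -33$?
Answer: $\frac{33}{178} \approx 0.18539$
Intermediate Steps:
$C{\left(O \right)} = 6 + O$
$M{\left(U,F \right)} = 3 + 2 U$ ($M{\left(U,F \right)} = 3 + \left(U + U\right) = 3 + 2 U$)
$h{\left(a,T \right)} = -4 + 2 a$ ($h{\left(a,T \right)} = \left(-2 + a\right) 2 = -4 + 2 a$)
$\frac{V}{h{\left(M{\left(C{\left(4 \right)},l{\left(-5 \right)} \right)},7 - 3 \right)} - 220} = \frac{1}{\left(-4 + 2 \left(3 + 2 \left(6 + 4\right)\right)\right) - 220} \left(-33\right) = \frac{1}{\left(-4 + 2 \left(3 + 2 \cdot 10\right)\right) - 220} \left(-33\right) = \frac{1}{\left(-4 + 2 \left(3 + 20\right)\right) - 220} \left(-33\right) = \frac{1}{\left(-4 + 2 \cdot 23\right) - 220} \left(-33\right) = \frac{1}{\left(-4 + 46\right) - 220} \left(-33\right) = \frac{1}{42 - 220} \left(-33\right) = \frac{1}{-178} \left(-33\right) = \left(- \frac{1}{178}\right) \left(-33\right) = \frac{33}{178}$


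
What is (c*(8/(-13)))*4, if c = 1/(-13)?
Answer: 32/169 ≈ 0.18935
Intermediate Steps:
c = -1/13 ≈ -0.076923
(c*(8/(-13)))*4 = -8/(13*(-13))*4 = -8*(-1)/(13*13)*4 = -1/13*(-8/13)*4 = (8/169)*4 = 32/169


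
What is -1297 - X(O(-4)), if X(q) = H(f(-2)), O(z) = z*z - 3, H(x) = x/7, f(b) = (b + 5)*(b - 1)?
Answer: -9070/7 ≈ -1295.7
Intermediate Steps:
f(b) = (-1 + b)*(5 + b) (f(b) = (5 + b)*(-1 + b) = (-1 + b)*(5 + b))
H(x) = x/7 (H(x) = x*(1/7) = x/7)
O(z) = -3 + z**2 (O(z) = z**2 - 3 = -3 + z**2)
X(q) = -9/7 (X(q) = (-5 + (-2)**2 + 4*(-2))/7 = (-5 + 4 - 8)/7 = (1/7)*(-9) = -9/7)
-1297 - X(O(-4)) = -1297 - 1*(-9/7) = -1297 + 9/7 = -9070/7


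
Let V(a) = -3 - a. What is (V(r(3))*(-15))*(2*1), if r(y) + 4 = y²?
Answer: 240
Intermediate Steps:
r(y) = -4 + y²
(V(r(3))*(-15))*(2*1) = ((-3 - (-4 + 3²))*(-15))*(2*1) = ((-3 - (-4 + 9))*(-15))*2 = ((-3 - 1*5)*(-15))*2 = ((-3 - 5)*(-15))*2 = -8*(-15)*2 = 120*2 = 240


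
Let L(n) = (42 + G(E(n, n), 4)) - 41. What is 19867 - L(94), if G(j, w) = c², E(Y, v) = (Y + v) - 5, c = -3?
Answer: 19857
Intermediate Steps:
E(Y, v) = -5 + Y + v
G(j, w) = 9 (G(j, w) = (-3)² = 9)
L(n) = 10 (L(n) = (42 + 9) - 41 = 51 - 41 = 10)
19867 - L(94) = 19867 - 1*10 = 19867 - 10 = 19857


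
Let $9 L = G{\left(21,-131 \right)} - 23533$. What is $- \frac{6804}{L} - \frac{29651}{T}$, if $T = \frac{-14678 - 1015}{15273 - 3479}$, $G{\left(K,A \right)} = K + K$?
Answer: $\frac{8215855150502}{368644263} \approx 22287.0$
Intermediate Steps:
$G{\left(K,A \right)} = 2 K$
$L = - \frac{23491}{9}$ ($L = \frac{2 \cdot 21 - 23533}{9} = \frac{42 - 23533}{9} = \frac{1}{9} \left(-23491\right) = - \frac{23491}{9} \approx -2610.1$)
$T = - \frac{15693}{11794} \approx -1.3306$
$- \frac{6804}{L} - \frac{29651}{T} = - \frac{6804}{- \frac{23491}{9}} - \frac{29651}{- \frac{15693}{11794}} = \left(-6804\right) \left(- \frac{9}{23491}\right) - - \frac{349703894}{15693} = \frac{61236}{23491} + \frac{349703894}{15693} = \frac{8215855150502}{368644263}$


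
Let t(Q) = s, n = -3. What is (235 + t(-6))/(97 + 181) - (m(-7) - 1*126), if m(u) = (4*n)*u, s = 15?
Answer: 5963/139 ≈ 42.899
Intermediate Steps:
m(u) = -12*u (m(u) = (4*(-3))*u = -12*u)
t(Q) = 15
(235 + t(-6))/(97 + 181) - (m(-7) - 1*126) = (235 + 15)/(97 + 181) - (-12*(-7) - 1*126) = 250/278 - (84 - 126) = 250*(1/278) - 1*(-42) = 125/139 + 42 = 5963/139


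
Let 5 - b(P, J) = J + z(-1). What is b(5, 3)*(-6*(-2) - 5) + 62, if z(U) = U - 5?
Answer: 118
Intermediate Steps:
z(U) = -5 + U
b(P, J) = 11 - J (b(P, J) = 5 - (J + (-5 - 1)) = 5 - (J - 6) = 5 - (-6 + J) = 5 + (6 - J) = 11 - J)
b(5, 3)*(-6*(-2) - 5) + 62 = (11 - 1*3)*(-6*(-2) - 5) + 62 = (11 - 3)*(12 - 5) + 62 = 8*7 + 62 = 56 + 62 = 118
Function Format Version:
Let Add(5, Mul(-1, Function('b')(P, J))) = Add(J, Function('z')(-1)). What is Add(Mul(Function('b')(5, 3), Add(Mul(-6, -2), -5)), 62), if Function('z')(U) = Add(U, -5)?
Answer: 118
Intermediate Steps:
Function('z')(U) = Add(-5, U)
Function('b')(P, J) = Add(11, Mul(-1, J)) (Function('b')(P, J) = Add(5, Mul(-1, Add(J, Add(-5, -1)))) = Add(5, Mul(-1, Add(J, -6))) = Add(5, Mul(-1, Add(-6, J))) = Add(5, Add(6, Mul(-1, J))) = Add(11, Mul(-1, J)))
Add(Mul(Function('b')(5, 3), Add(Mul(-6, -2), -5)), 62) = Add(Mul(Add(11, Mul(-1, 3)), Add(Mul(-6, -2), -5)), 62) = Add(Mul(Add(11, -3), Add(12, -5)), 62) = Add(Mul(8, 7), 62) = Add(56, 62) = 118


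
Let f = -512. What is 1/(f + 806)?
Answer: 1/294 ≈ 0.0034014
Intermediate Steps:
1/(f + 806) = 1/(-512 + 806) = 1/294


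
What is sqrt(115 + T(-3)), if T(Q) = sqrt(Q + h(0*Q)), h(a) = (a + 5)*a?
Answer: sqrt(115 + I*sqrt(3)) ≈ 10.724 + 0.08076*I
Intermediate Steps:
h(a) = a*(5 + a) (h(a) = (5 + a)*a = a*(5 + a))
T(Q) = sqrt(Q) (T(Q) = sqrt(Q + (0*Q)*(5 + 0*Q)) = sqrt(Q + 0*(5 + 0)) = sqrt(Q + 0*5) = sqrt(Q + 0) = sqrt(Q))
sqrt(115 + T(-3)) = sqrt(115 + sqrt(-3)) = sqrt(115 + I*sqrt(3))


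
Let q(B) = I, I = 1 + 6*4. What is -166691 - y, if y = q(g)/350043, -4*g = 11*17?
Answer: -58349017738/350043 ≈ -1.6669e+5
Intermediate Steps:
g = -187/4 (g = -11*17/4 = -1/4*187 = -187/4 ≈ -46.750)
I = 25 (I = 1 + 24 = 25)
q(B) = 25
y = 25/350043 ≈ 7.1420e-5
-166691 - y = -166691 - 1*25/350043 = -166691 - 25/350043 = -58349017738/350043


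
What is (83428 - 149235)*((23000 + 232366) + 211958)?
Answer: -30753190468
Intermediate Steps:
(83428 - 149235)*((23000 + 232366) + 211958) = -65807*(255366 + 211958) = -65807*467324 = -30753190468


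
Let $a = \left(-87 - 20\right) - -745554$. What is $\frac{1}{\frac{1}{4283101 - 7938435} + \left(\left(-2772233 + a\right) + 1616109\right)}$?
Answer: $- \frac{3655334}{1501161601119} \approx -2.435 \cdot 10^{-6}$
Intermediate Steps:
$a = 745447$ ($a = \left(-87 - 20\right) + 745554 = -107 + 745554 = 745447$)
$\frac{1}{\frac{1}{4283101 - 7938435} + \left(\left(-2772233 + a\right) + 1616109\right)} = \frac{1}{\frac{1}{4283101 - 7938435} + \left(\left(-2772233 + 745447\right) + 1616109\right)} = \frac{1}{\frac{1}{-3655334} + \left(-2026786 + 1616109\right)} = \frac{1}{- \frac{1}{3655334} - 410677} = \frac{1}{- \frac{1501161601119}{3655334}} = - \frac{3655334}{1501161601119}$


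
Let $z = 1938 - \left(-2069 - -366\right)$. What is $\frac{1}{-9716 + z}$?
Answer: $- \frac{1}{6075} \approx -0.00016461$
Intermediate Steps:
$z = 3641$ ($z = 1938 - \left(-2069 + 366\right) = 1938 - -1703 = 1938 + 1703 = 3641$)
$\frac{1}{-9716 + z} = \frac{1}{-9716 + 3641} = \frac{1}{-6075} = - \frac{1}{6075}$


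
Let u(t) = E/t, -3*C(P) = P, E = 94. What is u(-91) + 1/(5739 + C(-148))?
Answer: -1632037/1580215 ≈ -1.0328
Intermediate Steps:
C(P) = -P/3
u(t) = 94/t
u(-91) + 1/(5739 + C(-148)) = 94/(-91) + 1/(5739 - ⅓*(-148)) = 94*(-1/91) + 1/(5739 + 148/3) = -94/91 + 1/(17365/3) = -94/91 + 3/17365 = -1632037/1580215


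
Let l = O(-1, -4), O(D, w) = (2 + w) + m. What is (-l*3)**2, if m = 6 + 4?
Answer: 576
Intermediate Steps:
m = 10
O(D, w) = 12 + w (O(D, w) = (2 + w) + 10 = 12 + w)
l = 8 (l = 12 - 4 = 8)
(-l*3)**2 = (-1*8*3)**2 = (-8*3)**2 = (-24)**2 = 576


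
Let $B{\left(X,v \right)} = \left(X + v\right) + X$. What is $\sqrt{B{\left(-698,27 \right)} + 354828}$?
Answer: $\sqrt{353459} \approx 594.52$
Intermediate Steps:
$B{\left(X,v \right)} = v + 2 X$
$\sqrt{B{\left(-698,27 \right)} + 354828} = \sqrt{\left(27 + 2 \left(-698\right)\right) + 354828} = \sqrt{\left(27 - 1396\right) + 354828} = \sqrt{-1369 + 354828} = \sqrt{353459}$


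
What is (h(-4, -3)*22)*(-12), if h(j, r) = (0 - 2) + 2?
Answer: 0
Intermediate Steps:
h(j, r) = 0 (h(j, r) = -2 + 2 = 0)
(h(-4, -3)*22)*(-12) = (0*22)*(-12) = 0*(-12) = 0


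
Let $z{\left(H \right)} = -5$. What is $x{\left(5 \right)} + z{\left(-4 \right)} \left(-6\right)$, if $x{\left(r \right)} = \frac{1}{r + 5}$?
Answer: $\frac{301}{10} \approx 30.1$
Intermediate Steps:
$x{\left(r \right)} = \frac{1}{5 + r}$
$x{\left(5 \right)} + z{\left(-4 \right)} \left(-6\right) = \frac{1}{5 + 5} - -30 = \frac{1}{10} + 30 = \frac{301}{10}$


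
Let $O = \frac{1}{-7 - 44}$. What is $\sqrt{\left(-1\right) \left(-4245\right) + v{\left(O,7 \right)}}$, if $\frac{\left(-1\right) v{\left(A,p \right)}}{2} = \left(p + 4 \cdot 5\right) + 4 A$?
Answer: $\frac{\sqrt{10901199}}{51} \approx 64.739$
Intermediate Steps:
$O = - \frac{1}{51}$ ($O = \frac{1}{-51} = - \frac{1}{51} \approx -0.019608$)
$v{\left(A,p \right)} = -40 - 8 A - 2 p$ ($v{\left(A,p \right)} = - 2 \left(\left(p + 4 \cdot 5\right) + 4 A\right) = - 2 \left(\left(p + 20\right) + 4 A\right) = - 2 \left(\left(20 + p\right) + 4 A\right) = - 2 \left(20 + p + 4 A\right) = -40 - 8 A - 2 p$)
$\sqrt{\left(-1\right) \left(-4245\right) + v{\left(O,7 \right)}} = \sqrt{\left(-1\right) \left(-4245\right) - \frac{2746}{51}} = \sqrt{4245 - \frac{2746}{51}} = \sqrt{\frac{213749}{51}} = \frac{\sqrt{10901199}}{51}$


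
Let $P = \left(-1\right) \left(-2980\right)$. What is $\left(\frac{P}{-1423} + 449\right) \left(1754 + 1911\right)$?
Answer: $\frac{2330745755}{1423} \approx 1.6379 \cdot 10^{6}$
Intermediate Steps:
$P = 2980$
$\left(\frac{P}{-1423} + 449\right) \left(1754 + 1911\right) = \left(\frac{2980}{-1423} + 449\right) \left(1754 + 1911\right) = \left(2980 \left(- \frac{1}{1423}\right) + 449\right) 3665 = \left(- \frac{2980}{1423} + 449\right) 3665 = \frac{635947}{1423} \cdot 3665 = \frac{2330745755}{1423}$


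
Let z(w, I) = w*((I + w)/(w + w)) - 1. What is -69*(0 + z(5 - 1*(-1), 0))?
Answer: -138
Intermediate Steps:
z(w, I) = -1 + I/2 + w/2 (z(w, I) = w*((I + w)/((2*w))) - 1 = w*((I + w)*(1/(2*w))) - 1 = w*((I + w)/(2*w)) - 1 = (I/2 + w/2) - 1 = -1 + I/2 + w/2)
-69*(0 + z(5 - 1*(-1), 0)) = -69*(0 + (-1 + (½)*0 + (5 - 1*(-1))/2)) = -69*(0 + (-1 + 0 + (5 + 1)/2)) = -69*(0 + (-1 + 0 + (½)*6)) = -69*(0 + (-1 + 0 + 3)) = -69*(0 + 2) = -69*2 = -138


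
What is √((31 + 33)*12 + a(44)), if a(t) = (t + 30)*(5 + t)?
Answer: 13*√26 ≈ 66.287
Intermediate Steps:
a(t) = (5 + t)*(30 + t) (a(t) = (30 + t)*(5 + t) = (5 + t)*(30 + t))
√((31 + 33)*12 + a(44)) = √((31 + 33)*12 + (150 + 44² + 35*44)) = √(64*12 + (150 + 1936 + 1540)) = √(768 + 3626) = √4394 = 13*√26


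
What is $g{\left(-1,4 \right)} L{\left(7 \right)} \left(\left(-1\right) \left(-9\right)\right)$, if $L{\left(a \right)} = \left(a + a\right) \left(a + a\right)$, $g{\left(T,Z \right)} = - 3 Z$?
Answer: $-21168$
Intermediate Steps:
$L{\left(a \right)} = 4 a^{2}$ ($L{\left(a \right)} = 2 a 2 a = 4 a^{2}$)
$g{\left(-1,4 \right)} L{\left(7 \right)} \left(\left(-1\right) \left(-9\right)\right) = \left(-3\right) 4 \cdot 4 \cdot 7^{2} \left(\left(-1\right) \left(-9\right)\right) = - 12 \cdot 4 \cdot 49 \cdot 9 = \left(-12\right) 196 \cdot 9 = \left(-2352\right) 9 = -21168$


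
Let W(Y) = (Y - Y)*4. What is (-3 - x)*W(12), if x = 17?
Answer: 0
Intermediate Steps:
W(Y) = 0 (W(Y) = 0*4 = 0)
(-3 - x)*W(12) = (-3 - 1*17)*0 = (-3 - 17)*0 = -20*0 = 0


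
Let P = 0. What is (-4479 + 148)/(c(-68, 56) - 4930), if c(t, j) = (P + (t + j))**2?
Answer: 4331/4786 ≈ 0.90493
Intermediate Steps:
c(t, j) = (j + t)**2 (c(t, j) = (0 + (t + j))**2 = (0 + (j + t))**2 = (j + t)**2)
(-4479 + 148)/(c(-68, 56) - 4930) = (-4479 + 148)/((56 - 68)**2 - 4930) = -4331/((-12)**2 - 4930) = -4331/(144 - 4930) = -4331/(-4786) = -4331*(-1/4786) = 4331/4786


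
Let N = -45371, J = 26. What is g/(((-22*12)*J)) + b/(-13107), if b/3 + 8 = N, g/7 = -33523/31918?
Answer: 9942890346517/957183029088 ≈ 10.388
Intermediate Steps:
g = -234661/31918 (g = 7*(-33523/31918) = -234661/31918 ≈ -7.3520)
b = -136137 (b = -24 + 3*(-45371) = -24 - 136113 = -136137)
g/(((-22*12)*J)) + b/(-13107) = -234661/(31918*(-22*12*26)) - 136137/(-13107) = -234661/(31918*((-264*26))) - 136137*(-1/13107) = -234661/31918/(-6864) + 45379/4369 = -234661/31918*(-1/6864) + 45379/4369 = 234661/219085152 + 45379/4369 = 9942890346517/957183029088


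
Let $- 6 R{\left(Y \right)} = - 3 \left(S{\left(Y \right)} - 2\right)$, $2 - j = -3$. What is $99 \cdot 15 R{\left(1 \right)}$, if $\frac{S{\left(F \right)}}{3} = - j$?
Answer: $- \frac{25245}{2} \approx -12623.0$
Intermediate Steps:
$j = 5$ ($j = 2 - -3 = 2 + 3 = 5$)
$S{\left(F \right)} = -15$ ($S{\left(F \right)} = 3 \left(\left(-1\right) 5\right) = 3 \left(-5\right) = -15$)
$R{\left(Y \right)} = - \frac{17}{2}$ ($R{\left(Y \right)} = - \frac{\left(-3\right) \left(-15 - 2\right)}{6} = - \frac{\left(-3\right) \left(-17\right)}{6} = \left(- \frac{1}{6}\right) 51 = - \frac{17}{2}$)
$99 \cdot 15 R{\left(1 \right)} = 99 \cdot 15 \left(- \frac{17}{2}\right) = 1485 \left(- \frac{17}{2}\right) = - \frac{25245}{2}$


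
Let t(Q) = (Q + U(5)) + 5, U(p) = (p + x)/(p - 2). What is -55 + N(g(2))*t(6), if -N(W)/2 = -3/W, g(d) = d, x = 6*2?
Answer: -5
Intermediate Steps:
x = 12
N(W) = 6/W (N(W) = -(-6)/W = 6/W)
U(p) = (12 + p)/(-2 + p) (U(p) = (p + 12)/(p - 2) = (12 + p)/(-2 + p))
t(Q) = 32/3 + Q (t(Q) = (Q + (12 + 5)/(-2 + 5)) + 5 = (Q + 17/3) + 5 = (17/3 + Q) + 5 = 32/3 + Q)
-55 + N(g(2))*t(6) = -55 + (6/2)*(32/3 + 6) = -55 + (6*(½))*(50/3) = -55 + 3*(50/3) = -55 + 50 = -5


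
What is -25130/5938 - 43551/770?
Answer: -138977969/2286130 ≈ -60.792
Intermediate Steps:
-25130/5938 - 43551/770 = -25130*1/5938 - 43551*1/770 = -12565/2969 - 43551/770 = -138977969/2286130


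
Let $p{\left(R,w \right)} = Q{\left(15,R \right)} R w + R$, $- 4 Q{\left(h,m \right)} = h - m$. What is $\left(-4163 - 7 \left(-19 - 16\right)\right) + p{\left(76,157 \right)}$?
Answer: $178121$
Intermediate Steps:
$Q{\left(h,m \right)} = - \frac{h}{4} + \frac{m}{4}$ ($Q{\left(h,m \right)} = - \frac{h - m}{4} = - \frac{h}{4} + \frac{m}{4}$)
$p{\left(R,w \right)} = R + R w \left(- \frac{15}{4} + \frac{R}{4}\right)$ ($p{\left(R,w \right)} = \left(\left(- \frac{1}{4}\right) 15 + \frac{R}{4}\right) R w + R = \left(- \frac{15}{4} + \frac{R}{4}\right) R w + R = R \left(- \frac{15}{4} + \frac{R}{4}\right) w + R = R w \left(- \frac{15}{4} + \frac{R}{4}\right) + R = R + R w \left(- \frac{15}{4} + \frac{R}{4}\right)$)
$\left(-4163 - 7 \left(-19 - 16\right)\right) + p{\left(76,157 \right)} = \left(-4163 - 7 \left(-19 - 16\right)\right) + \frac{1}{4} \cdot 76 \left(4 + 157 \left(-15 + 76\right)\right) = \left(-4163 - 7 \left(-35\right)\right) + \frac{1}{4} \cdot 76 \left(4 + 157 \cdot 61\right) = \left(-4163 - -245\right) + \frac{1}{4} \cdot 76 \left(4 + 9577\right) = \left(-4163 + 245\right) + \frac{1}{4} \cdot 76 \cdot 9581 = -3918 + 182039 = 178121$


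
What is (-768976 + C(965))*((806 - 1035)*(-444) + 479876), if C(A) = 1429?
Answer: -446368492944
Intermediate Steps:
(-768976 + C(965))*((806 - 1035)*(-444) + 479876) = (-768976 + 1429)*((806 - 1035)*(-444) + 479876) = -767547*(-229*(-444) + 479876) = -767547*(101676 + 479876) = -767547*581552 = -446368492944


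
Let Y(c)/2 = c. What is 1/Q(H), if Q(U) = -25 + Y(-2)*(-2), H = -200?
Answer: -1/17 ≈ -0.058824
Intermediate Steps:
Y(c) = 2*c
Q(U) = -17 (Q(U) = -25 + (2*(-2))*(-2) = -25 - 4*(-2) = -25 + 8 = -17)
1/Q(H) = 1/(-17) = -1/17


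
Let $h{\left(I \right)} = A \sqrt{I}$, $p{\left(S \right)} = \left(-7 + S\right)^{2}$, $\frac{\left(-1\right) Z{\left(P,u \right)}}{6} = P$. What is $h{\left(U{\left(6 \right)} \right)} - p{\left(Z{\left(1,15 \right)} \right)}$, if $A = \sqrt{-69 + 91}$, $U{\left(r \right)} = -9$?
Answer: $-169 + 3 i \sqrt{22} \approx -169.0 + 14.071 i$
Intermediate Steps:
$Z{\left(P,u \right)} = - 6 P$
$A = \sqrt{22} \approx 4.6904$
$h{\left(I \right)} = \sqrt{22} \sqrt{I}$
$h{\left(U{\left(6 \right)} \right)} - p{\left(Z{\left(1,15 \right)} \right)} = \sqrt{22} \sqrt{-9} - \left(-7 - 6\right)^{2} = \sqrt{22} \cdot 3 i - \left(-7 - 6\right)^{2} = 3 i \sqrt{22} - \left(-13\right)^{2} = 3 i \sqrt{22} - 169 = -169 + 3 i \sqrt{22}$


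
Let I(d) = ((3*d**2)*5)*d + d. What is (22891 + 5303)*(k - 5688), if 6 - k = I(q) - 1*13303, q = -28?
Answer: 9499376226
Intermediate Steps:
I(d) = d + 15*d**3 (I(d) = (15*d**2)*d + d = 15*d**3 + d = d + 15*d**3)
k = 342617 (k = 6 - ((-28 + 15*(-28)**3) - 1*13303) = 6 - ((-28 + 15*(-21952)) - 13303) = 6 - ((-28 - 329280) - 13303) = 6 - (-329308 - 13303) = 6 - 1*(-342611) = 6 + 342611 = 342617)
(22891 + 5303)*(k - 5688) = (22891 + 5303)*(342617 - 5688) = 28194*336929 = 9499376226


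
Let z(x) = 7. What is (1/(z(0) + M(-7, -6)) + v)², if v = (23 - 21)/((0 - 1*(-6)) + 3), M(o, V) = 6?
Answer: 1225/13689 ≈ 0.089488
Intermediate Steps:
v = 2/9 (v = 2/((0 + 6) + 3) = 2/(6 + 3) = 2/9 ≈ 0.22222)
(1/(z(0) + M(-7, -6)) + v)² = (1/(7 + 6) + 2/9)² = (1/13 + 2/9)² = (35/117)² = 1225/13689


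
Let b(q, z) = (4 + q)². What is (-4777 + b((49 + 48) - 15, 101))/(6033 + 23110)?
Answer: 2619/29143 ≈ 0.089867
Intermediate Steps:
(-4777 + b((49 + 48) - 15, 101))/(6033 + 23110) = (-4777 + (4 + ((49 + 48) - 15))²)/(6033 + 23110) = (-4777 + (4 + (97 - 15))²)/29143 = (-4777 + (4 + 82)²)*(1/29143) = (-4777 + 86²)*(1/29143) = (-4777 + 7396)*(1/29143) = 2619*(1/29143) = 2619/29143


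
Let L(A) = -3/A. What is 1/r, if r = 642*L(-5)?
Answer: 5/1926 ≈ 0.0025961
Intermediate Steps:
r = 1926/5 (r = 642*(-3/(-5)) = 642*(-3*(-⅕)) = 642*(⅗) = 1926/5 ≈ 385.20)
1/r = 1/(1926/5) = 5/1926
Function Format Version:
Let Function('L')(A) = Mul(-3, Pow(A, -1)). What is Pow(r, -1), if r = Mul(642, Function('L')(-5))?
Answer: Rational(5, 1926) ≈ 0.0025961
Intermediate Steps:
r = Rational(1926, 5) (r = Mul(642, Mul(-3, Pow(-5, -1))) = Mul(642, Mul(-3, Rational(-1, 5))) = Mul(642, Rational(3, 5)) = Rational(1926, 5) ≈ 385.20)
Pow(r, -1) = Pow(Rational(1926, 5), -1) = Rational(5, 1926)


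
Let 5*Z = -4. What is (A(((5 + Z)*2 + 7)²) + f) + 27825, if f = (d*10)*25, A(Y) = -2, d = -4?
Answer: 26823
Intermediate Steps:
Z = -⅘ (Z = (⅕)*(-4) = -⅘ ≈ -0.80000)
f = -1000 (f = -4*10*25 = -40*25 = -1000)
(A(((5 + Z)*2 + 7)²) + f) + 27825 = (-2 - 1000) + 27825 = -1002 + 27825 = 26823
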